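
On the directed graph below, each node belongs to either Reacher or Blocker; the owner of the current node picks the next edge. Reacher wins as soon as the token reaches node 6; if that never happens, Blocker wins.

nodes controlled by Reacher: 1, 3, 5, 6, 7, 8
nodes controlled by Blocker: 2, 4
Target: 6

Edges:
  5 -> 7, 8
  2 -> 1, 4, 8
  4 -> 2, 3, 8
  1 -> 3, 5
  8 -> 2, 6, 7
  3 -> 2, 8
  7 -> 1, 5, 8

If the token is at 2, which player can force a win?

A0 = {6}
A1: add {8} — 8 (Reacher) has 8→6.
A2: add {3, 5, 7} — 3 (Reacher) has 3→8; 5 (Reacher) has 5→8; 7 (Reacher) has 7→8.
A3: add {1} — 1 (Reacher) has 1→3.
A4 = A3; e.g. 2 (Blocker) can still go to 4. Fixed point.
2 never enters the attractor, so Blocker can avoid the target forever.

Blocker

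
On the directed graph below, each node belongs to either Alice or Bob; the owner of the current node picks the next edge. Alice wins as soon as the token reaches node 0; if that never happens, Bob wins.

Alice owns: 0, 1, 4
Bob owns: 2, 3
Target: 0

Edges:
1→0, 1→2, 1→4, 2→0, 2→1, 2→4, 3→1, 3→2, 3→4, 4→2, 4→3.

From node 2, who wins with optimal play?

Bob

A0 = {0}
A1: add {1} — 1 (Alice) has 1→0.
A2 = A1; e.g. 2 (Bob) can still go to 4. Fixed point.
2 never enters the attractor, so Bob can avoid the target forever.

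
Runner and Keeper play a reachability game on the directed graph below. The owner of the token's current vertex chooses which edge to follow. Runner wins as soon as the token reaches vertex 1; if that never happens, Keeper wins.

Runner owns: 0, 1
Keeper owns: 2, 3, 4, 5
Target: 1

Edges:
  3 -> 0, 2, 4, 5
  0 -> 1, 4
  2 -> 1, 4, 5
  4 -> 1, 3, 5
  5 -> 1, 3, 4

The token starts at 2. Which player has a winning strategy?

Keeper

A0 = {1}
A1: add {0} — 0 (Runner) has 0→1.
A2 = A1; e.g. 2 (Keeper) can still go to 4. Fixed point.
2 never enters the attractor, so Keeper can avoid the target forever.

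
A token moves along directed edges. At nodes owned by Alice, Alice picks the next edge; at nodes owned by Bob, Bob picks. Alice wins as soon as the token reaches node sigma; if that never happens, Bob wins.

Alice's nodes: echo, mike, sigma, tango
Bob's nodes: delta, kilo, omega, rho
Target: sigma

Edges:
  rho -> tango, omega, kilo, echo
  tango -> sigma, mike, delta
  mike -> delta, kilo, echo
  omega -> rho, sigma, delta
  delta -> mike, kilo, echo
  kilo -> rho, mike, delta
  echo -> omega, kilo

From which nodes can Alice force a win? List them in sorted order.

sigma, tango

A0 = {sigma}
A1: add {tango} — tango (Alice) has tango→sigma.
A2 = A1; e.g. rho (Bob) can still go to omega. Fixed point.
Alice's winning region = {sigma, tango}.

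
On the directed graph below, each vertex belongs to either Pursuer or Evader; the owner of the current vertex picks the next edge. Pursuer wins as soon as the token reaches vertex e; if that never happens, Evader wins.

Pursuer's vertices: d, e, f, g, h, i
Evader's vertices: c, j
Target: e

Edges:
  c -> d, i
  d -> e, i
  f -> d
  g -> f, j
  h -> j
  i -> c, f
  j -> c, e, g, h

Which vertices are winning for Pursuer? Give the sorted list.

A0 = {e}
A1: add {d} — d (Pursuer) has d→e.
A2: add {f} — f (Pursuer) has f→d.
A3: add {g, i} — g (Pursuer) has g→f; i (Pursuer) has i→f.
A4: add {c} — c (Evader): all of {d, i} already in.
A5 = A4; e.g. h (Pursuer) has no edge into A4. Fixed point.
Pursuer's winning region = {c, d, e, f, g, i}.

c, d, e, f, g, i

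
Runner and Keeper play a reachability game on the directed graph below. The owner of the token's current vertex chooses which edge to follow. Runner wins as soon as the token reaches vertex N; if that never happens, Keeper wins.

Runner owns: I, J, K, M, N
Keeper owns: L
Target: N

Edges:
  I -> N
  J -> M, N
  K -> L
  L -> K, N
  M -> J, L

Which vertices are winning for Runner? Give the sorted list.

A0 = {N}
A1: add {I, J} — I (Runner) has I→N; J (Runner) has J→N.
A2: add {M} — M (Runner) has M→J.
A3 = A2; e.g. K (Runner) has no edge into A2. Fixed point.
Runner's winning region = {I, J, M, N}.

I, J, M, N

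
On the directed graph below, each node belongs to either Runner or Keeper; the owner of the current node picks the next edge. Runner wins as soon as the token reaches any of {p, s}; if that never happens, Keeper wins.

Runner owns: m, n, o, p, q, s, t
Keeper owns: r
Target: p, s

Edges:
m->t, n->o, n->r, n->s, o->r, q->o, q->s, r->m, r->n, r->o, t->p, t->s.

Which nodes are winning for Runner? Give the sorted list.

A0 = {p, s}
A1: add {n, q, t} — n (Runner) has n→s; q (Runner) has q→s; t (Runner) has t→p.
A2: add {m} — m (Runner) has m→t.
A3 = A2; e.g. o (Runner) has no edge into A2. Fixed point.
Runner's winning region = {m, n, p, q, s, t}.

m, n, p, q, s, t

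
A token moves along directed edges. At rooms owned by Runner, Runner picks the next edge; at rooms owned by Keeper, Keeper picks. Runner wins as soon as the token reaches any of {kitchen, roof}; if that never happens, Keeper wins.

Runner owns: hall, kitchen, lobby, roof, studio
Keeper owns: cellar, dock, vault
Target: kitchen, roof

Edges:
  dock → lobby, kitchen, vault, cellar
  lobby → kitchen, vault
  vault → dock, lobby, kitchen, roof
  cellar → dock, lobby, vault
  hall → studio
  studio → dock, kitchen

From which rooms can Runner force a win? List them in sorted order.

hall, kitchen, lobby, roof, studio

A0 = {kitchen, roof}
A1: add {lobby, studio} — lobby (Runner) has lobby→kitchen; studio (Runner) has studio→kitchen.
A2: add {hall} — hall (Runner) has hall→studio.
A3 = A2; e.g. dock (Keeper) can still go to vault. Fixed point.
Runner's winning region = {hall, kitchen, lobby, roof, studio}.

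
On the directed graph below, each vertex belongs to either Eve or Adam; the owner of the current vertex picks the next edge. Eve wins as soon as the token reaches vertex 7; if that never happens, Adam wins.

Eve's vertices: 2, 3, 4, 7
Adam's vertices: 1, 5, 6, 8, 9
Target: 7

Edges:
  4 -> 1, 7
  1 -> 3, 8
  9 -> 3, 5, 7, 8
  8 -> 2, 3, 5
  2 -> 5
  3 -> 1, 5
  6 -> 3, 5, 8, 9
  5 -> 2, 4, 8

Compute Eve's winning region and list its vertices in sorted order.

4, 7

A0 = {7}
A1: add {4} — 4 (Eve) has 4→7.
A2 = A1; e.g. 1 (Adam) can still go to 3. Fixed point.
Eve's winning region = {4, 7}.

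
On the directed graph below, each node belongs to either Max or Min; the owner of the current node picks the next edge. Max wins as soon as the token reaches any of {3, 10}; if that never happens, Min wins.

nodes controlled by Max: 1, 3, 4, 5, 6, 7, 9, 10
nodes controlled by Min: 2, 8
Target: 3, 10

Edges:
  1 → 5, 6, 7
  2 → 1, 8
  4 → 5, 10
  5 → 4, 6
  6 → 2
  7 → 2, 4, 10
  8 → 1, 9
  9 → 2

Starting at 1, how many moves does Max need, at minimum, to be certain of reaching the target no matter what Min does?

2

A0 = {3, 10}
A1: add {4, 7} — 4 (Max) has 4→10; 7 (Max) has 7→10.
A2: add {1, 5} — 1 (Max) has 1→7; 5 (Max) has 5→4.
A3 = A2; e.g. 2 (Min) can still go to 8. Fixed point.
1 enters the attractor at level 2, so Max can force the target in 2 moves from there.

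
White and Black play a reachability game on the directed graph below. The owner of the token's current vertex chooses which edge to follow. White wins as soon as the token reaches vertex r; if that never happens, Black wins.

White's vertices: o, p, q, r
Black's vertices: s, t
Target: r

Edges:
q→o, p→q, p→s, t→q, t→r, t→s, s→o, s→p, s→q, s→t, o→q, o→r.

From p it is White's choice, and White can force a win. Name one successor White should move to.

A0 = {r}
A1: add {o} — o (White) has o→r.
A2: add {q} — q (White) has q→o.
A3: add {p} — p (White) has p→q.
A4 = A3; e.g. s (Black) can still go to t. Fixed point.
From p, successor q is in the attractor (rank 2); the other successor s is not.

q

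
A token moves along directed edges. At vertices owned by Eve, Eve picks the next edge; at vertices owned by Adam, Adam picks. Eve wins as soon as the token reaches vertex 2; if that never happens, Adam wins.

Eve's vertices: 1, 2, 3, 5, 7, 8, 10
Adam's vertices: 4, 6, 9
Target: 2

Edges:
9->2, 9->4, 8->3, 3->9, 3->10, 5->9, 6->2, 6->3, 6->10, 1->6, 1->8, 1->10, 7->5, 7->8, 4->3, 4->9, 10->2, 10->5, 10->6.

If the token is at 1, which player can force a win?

Eve

A0 = {2}
A1: add {10} — 10 (Eve) has 10→2.
A2: add {1, 3} — 1 (Eve) has 1→10; 3 (Eve) has 3→10.
1 ∈ A2, so Eve can force the target.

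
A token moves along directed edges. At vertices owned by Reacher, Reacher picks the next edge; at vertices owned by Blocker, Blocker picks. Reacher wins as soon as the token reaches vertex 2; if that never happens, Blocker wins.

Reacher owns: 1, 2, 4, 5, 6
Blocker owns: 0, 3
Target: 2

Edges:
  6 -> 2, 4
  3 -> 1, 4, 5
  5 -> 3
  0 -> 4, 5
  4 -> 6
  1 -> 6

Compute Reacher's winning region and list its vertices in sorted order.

A0 = {2}
A1: add {6} — 6 (Reacher) has 6→2.
A2: add {1, 4} — 1 (Reacher) has 1→6; 4 (Reacher) has 4→6.
A3 = A2; e.g. 0 (Blocker) can still go to 5. Fixed point.
Reacher's winning region = {1, 2, 4, 6}.

1, 2, 4, 6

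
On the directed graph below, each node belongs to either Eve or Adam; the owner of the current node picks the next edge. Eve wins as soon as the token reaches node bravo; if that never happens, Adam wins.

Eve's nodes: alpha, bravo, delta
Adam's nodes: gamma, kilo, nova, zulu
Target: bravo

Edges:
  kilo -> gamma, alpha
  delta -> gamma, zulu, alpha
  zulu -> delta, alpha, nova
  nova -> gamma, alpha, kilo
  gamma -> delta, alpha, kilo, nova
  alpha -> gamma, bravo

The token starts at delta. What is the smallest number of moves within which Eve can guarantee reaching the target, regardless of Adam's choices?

2

A0 = {bravo}
A1: add {alpha} — alpha (Eve) has alpha→bravo.
A2: add {delta} — delta (Eve) has delta→alpha.
A3 = A2; e.g. gamma (Adam) can still go to kilo. Fixed point.
delta enters the attractor at level 2, so Eve can force the target in 2 moves from there.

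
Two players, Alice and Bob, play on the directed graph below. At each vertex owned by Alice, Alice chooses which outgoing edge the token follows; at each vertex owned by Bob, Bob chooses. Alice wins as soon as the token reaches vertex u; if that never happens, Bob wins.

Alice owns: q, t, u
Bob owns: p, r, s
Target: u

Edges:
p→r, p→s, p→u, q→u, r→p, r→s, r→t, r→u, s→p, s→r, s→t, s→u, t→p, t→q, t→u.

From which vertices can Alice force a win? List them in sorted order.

q, t, u

A0 = {u}
A1: add {q, t} — q (Alice) has q→u; t (Alice) has t→u.
A2 = A1; e.g. p (Bob) can still go to r. Fixed point.
Alice's winning region = {q, t, u}.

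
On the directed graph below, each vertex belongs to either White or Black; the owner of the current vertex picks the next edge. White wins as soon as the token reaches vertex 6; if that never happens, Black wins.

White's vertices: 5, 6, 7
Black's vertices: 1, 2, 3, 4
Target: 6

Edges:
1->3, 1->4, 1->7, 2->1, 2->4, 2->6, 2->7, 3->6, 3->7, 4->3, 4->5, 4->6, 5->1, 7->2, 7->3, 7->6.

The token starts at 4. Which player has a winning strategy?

A0 = {6}
A1: add {7} — 7 (White) has 7→6.
A2: add {3} — 3 (Black): all of {6, 7} already in.
A3 = A2; e.g. 1 (Black) can still go to 4. Fixed point.
4 never enters the attractor, so Black can avoid the target forever.

Black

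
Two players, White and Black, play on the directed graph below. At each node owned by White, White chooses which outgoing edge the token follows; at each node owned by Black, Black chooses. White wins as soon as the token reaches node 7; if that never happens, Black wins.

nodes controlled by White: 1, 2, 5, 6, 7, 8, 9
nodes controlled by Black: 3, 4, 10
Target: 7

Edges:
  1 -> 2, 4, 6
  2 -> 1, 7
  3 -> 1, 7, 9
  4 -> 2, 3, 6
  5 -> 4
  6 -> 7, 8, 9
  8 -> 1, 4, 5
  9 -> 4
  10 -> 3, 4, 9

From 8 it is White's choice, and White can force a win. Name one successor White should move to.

A0 = {7}
A1: add {2, 6} — 2 (White) has 2→7; 6 (White) has 6→7.
A2: add {1} — 1 (White) has 1→2.
A3: add {8} — 8 (White) has 8→1.
A4 = A3; e.g. 3 (Black) can still go to 9. Fixed point.
From 8, successor 1 is in the attractor (rank 2); the other successors 4, 5 are not.

1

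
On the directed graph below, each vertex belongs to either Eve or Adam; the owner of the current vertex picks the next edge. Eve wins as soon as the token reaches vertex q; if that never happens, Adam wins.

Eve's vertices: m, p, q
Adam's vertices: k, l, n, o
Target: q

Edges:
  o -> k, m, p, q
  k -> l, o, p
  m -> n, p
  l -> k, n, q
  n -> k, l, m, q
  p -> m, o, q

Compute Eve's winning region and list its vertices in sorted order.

A0 = {q}
A1: add {p} — p (Eve) has p→q.
A2: add {m} — m (Eve) has m→p.
A3 = A2; e.g. k (Adam) can still go to l. Fixed point.
Eve's winning region = {m, p, q}.

m, p, q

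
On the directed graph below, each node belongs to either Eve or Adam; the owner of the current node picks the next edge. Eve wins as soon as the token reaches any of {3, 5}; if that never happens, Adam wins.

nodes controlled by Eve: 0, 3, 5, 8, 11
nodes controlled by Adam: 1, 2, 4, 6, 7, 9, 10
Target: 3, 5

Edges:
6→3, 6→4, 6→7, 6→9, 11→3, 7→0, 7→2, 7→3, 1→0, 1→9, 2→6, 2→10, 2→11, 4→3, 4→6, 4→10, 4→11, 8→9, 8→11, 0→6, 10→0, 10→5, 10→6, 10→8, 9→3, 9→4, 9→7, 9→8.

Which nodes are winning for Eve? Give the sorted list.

3, 5, 8, 11

A0 = {3, 5}
A1: add {11} — 11 (Eve) has 11→3.
A2: add {8} — 8 (Eve) has 8→11.
A3 = A2; e.g. 0 (Eve) has no edge into A2. Fixed point.
Eve's winning region = {3, 5, 8, 11}.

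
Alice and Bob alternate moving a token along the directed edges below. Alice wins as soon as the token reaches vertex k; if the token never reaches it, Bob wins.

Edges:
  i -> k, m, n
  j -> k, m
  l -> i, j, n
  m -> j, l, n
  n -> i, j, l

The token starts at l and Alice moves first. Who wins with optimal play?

Track states (vertex, player-to-move).
A0 = {(k,Alice), (k,Bob)}
A1: add {(i,Alice), (j,Alice)}.
A2 = A1; e.g. (i,Bob) stays out. (l,Alice) never enters ⇒ Bob avoids the target.

Bob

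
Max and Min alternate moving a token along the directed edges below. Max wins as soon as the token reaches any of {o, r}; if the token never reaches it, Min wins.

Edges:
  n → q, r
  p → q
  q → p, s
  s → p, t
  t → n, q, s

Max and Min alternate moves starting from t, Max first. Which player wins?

Track states (vertex, player-to-move).
A0 = {(o,Max), (o,Min), (r,Max), (r,Min)}
A1: add {(n,Max)}.
A2 = A1; e.g. (n,Min) stays out. (t,Max) never enters ⇒ Min avoids the target.

Min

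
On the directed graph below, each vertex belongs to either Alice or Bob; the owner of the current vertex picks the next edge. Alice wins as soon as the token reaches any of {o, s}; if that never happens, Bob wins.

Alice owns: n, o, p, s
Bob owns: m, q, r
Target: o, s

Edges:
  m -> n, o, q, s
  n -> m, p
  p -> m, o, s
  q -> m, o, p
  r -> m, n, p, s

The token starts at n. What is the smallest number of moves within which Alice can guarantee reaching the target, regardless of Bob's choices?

2

A0 = {o, s}
A1: add {p} — p (Alice) has p→o.
A2: add {n} — n (Alice) has n→p.
A3 = A2; e.g. m (Bob) can still go to q. Fixed point.
n enters the attractor at level 2, so Alice can force the target in 2 moves from there.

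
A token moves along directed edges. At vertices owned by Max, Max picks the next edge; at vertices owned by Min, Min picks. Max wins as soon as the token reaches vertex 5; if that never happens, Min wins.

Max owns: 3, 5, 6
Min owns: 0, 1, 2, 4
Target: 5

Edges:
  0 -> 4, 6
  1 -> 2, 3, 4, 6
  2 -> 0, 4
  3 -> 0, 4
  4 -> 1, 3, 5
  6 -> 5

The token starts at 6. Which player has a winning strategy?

A0 = {5}
A1: add {6} — 6 (Max) has 6→5.
A2 = A1; e.g. 0 (Min) can still go to 4. Fixed point.
6 ∈ A1, so Max can force the target.

Max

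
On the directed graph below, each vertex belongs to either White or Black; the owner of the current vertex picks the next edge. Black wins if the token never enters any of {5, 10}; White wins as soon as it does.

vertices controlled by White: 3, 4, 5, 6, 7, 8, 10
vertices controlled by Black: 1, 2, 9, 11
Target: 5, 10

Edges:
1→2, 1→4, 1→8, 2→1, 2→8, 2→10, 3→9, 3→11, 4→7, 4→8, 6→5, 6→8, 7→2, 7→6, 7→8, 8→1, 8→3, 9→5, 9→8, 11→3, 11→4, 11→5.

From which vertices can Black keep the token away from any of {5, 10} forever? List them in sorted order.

1, 2, 3, 8, 9, 11

A0 = {5, 10}
A1: add {6} — 6 (White) has 6→5.
A2: add {7} — 7 (White) has 7→6.
A3: add {4} — 4 (White) has 4→7.
A4 = A3; e.g. 1 (Black) can still go to 2. Fixed point.
White's attractor = {4, 5, 6, 7, 10}; Black avoids the target exactly from the complement.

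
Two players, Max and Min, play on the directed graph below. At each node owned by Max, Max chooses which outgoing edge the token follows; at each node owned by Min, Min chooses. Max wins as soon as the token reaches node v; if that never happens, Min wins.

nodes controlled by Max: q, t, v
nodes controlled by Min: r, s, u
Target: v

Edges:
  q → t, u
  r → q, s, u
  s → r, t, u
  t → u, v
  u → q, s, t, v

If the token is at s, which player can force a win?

Min

A0 = {v}
A1: add {t} — t (Max) has t→v.
A2: add {q} — q (Max) has q→t.
A3 = A2; e.g. r (Min) can still go to s. Fixed point.
s never enters the attractor, so Min can avoid the target forever.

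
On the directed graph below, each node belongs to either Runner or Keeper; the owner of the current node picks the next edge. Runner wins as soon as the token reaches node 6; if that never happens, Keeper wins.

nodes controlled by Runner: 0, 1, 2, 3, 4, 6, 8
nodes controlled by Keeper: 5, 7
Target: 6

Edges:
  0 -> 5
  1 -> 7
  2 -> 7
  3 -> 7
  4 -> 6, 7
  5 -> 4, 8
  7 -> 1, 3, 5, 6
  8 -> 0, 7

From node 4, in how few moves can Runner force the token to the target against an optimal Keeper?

1

A0 = {6}
A1: add {4} — 4 (Runner) has 4→6.
A2 = A1; e.g. 0 (Runner) has no edge into A1. Fixed point.
4 enters the attractor at level 1, so Runner can force the target in 1 move from there.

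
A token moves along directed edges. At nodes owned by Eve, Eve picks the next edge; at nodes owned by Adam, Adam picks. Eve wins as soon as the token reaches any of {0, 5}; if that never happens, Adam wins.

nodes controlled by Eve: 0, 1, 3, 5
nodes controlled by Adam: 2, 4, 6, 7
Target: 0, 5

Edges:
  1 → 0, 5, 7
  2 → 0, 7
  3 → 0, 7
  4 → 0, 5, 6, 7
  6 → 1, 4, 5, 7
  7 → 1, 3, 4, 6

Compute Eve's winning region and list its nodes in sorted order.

A0 = {0, 5}
A1: add {1, 3} — 1 (Eve) has 1→0; 3 (Eve) has 3→0.
A2 = A1; e.g. 2 (Adam) can still go to 7. Fixed point.
Eve's winning region = {0, 1, 3, 5}.

0, 1, 3, 5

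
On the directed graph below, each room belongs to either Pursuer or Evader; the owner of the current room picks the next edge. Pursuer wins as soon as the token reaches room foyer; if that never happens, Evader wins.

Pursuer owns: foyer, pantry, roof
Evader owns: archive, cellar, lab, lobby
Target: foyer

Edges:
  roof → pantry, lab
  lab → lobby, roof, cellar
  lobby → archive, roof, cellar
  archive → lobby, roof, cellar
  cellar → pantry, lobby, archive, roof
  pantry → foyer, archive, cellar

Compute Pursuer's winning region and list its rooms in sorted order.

A0 = {foyer}
A1: add {pantry} — pantry (Pursuer) has pantry→foyer.
A2: add {roof} — roof (Pursuer) has roof→pantry.
A3 = A2; e.g. lobby (Evader) can still go to archive. Fixed point.
Pursuer's winning region = {foyer, pantry, roof}.

foyer, pantry, roof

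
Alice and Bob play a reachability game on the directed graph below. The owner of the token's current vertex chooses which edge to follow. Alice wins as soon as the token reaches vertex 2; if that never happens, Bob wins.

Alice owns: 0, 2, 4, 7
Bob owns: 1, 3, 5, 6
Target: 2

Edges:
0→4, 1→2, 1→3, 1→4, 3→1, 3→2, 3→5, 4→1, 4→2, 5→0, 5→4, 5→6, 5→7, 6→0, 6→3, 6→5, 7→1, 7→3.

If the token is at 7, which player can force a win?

A0 = {2}
A1: add {4} — 4 (Alice) has 4→2.
A2: add {0} — 0 (Alice) has 0→4.
A3 = A2; e.g. 1 (Bob) can still go to 3. Fixed point.
7 never enters the attractor, so Bob can avoid the target forever.

Bob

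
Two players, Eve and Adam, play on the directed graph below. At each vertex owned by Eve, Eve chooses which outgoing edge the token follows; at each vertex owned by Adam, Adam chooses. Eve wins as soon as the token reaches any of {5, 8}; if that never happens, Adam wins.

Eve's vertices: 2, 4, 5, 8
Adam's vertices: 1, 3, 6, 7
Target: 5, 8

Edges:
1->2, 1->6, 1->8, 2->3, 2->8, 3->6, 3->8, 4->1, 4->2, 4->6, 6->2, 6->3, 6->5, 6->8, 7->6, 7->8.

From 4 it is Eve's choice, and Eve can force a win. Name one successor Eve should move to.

A0 = {5, 8}
A1: add {2} — 2 (Eve) has 2→8.
A2: add {4} — 4 (Eve) has 4→2.
A3 = A2; e.g. 1 (Adam) can still go to 6. Fixed point.
From 4, successor 2 is in the attractor (rank 1); the other successors 1, 6 are not.

2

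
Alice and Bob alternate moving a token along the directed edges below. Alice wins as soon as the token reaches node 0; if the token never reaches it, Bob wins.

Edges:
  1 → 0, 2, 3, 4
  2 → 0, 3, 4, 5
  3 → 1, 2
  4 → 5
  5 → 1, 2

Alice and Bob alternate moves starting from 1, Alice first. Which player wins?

Track states (vertex, player-to-move).
A0 = {(0,Alice), (0,Bob)}
A1: add {(1,Alice), (2,Alice)}.
(1,Alice) ∈ A1 ⇒ Alice forces the target.

Alice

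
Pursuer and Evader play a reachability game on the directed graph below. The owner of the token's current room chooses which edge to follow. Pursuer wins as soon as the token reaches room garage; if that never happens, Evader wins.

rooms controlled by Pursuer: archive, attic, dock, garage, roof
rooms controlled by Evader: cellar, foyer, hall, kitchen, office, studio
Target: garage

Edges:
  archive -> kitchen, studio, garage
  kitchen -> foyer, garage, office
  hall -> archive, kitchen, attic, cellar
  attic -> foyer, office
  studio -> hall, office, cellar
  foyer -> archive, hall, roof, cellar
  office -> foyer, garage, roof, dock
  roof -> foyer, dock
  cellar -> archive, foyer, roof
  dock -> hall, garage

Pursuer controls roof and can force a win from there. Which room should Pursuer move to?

A0 = {garage}
A1: add {archive, dock} — archive (Pursuer) has archive→garage; dock (Pursuer) has dock→garage.
A2: add {roof} — roof (Pursuer) has roof→dock.
A3 = A2; e.g. kitchen (Evader) can still go to foyer. Fixed point.
From roof, successor dock is in the attractor (rank 1); the other successor foyer is not.

dock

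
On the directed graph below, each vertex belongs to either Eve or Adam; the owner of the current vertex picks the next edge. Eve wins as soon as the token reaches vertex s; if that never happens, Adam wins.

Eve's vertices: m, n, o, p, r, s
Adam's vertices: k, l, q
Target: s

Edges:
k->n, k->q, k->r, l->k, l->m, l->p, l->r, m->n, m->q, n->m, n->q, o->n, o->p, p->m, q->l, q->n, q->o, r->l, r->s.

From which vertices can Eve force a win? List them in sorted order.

r, s

A0 = {s}
A1: add {r} — r (Eve) has r→s.
A2 = A1; e.g. k (Adam) can still go to n. Fixed point.
Eve's winning region = {r, s}.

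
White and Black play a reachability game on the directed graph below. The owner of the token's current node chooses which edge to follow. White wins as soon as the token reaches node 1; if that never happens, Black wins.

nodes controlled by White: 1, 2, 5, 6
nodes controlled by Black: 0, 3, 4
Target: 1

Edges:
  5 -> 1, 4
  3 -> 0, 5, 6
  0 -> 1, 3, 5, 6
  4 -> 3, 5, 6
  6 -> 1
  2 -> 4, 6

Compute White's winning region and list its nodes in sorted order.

A0 = {1}
A1: add {5, 6} — 5 (White) has 5→1; 6 (White) has 6→1.
A2: add {2} — 2 (White) has 2→6.
A3 = A2; e.g. 0 (Black) can still go to 3. Fixed point.
White's winning region = {1, 2, 5, 6}.

1, 2, 5, 6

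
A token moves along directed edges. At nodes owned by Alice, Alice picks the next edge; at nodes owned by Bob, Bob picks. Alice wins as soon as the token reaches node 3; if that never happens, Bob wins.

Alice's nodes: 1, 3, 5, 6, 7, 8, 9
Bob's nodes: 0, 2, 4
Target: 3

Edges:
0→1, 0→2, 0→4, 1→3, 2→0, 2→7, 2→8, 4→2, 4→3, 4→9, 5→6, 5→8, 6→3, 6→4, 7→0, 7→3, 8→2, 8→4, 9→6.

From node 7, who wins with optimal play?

A0 = {3}
A1: add {1, 6, 7} — 1 (Alice) has 1→3; 6 (Alice) has 6→3; 7 (Alice) has 7→3.
7 ∈ A1, so Alice can force the target.

Alice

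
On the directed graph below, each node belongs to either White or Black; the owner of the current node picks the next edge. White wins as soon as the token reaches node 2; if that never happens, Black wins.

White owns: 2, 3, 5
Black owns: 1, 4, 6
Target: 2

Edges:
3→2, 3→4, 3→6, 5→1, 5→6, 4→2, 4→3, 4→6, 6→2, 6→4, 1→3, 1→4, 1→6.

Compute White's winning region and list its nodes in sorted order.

A0 = {2}
A1: add {3} — 3 (White) has 3→2.
A2 = A1; e.g. 1 (Black) can still go to 4. Fixed point.
White's winning region = {2, 3}.

2, 3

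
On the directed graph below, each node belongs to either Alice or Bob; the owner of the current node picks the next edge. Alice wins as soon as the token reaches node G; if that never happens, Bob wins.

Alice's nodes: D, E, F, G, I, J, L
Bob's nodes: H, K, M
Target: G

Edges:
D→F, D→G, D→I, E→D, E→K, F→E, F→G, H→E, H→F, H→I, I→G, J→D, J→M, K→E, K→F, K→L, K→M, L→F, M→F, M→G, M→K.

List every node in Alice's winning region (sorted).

A0 = {G}
A1: add {D, F, I} — D (Alice) has D→G; F (Alice) has F→G; I (Alice) has I→G.
A2: add {E, J, L} — E (Alice) has E→D; J (Alice) has J→D; L (Alice) has L→F.
A3: add {H} — H (Bob): all of {E, F, I} already in.
A4 = A3; e.g. K (Bob) can still go to M. Fixed point.
Alice's winning region = {D, E, F, G, H, I, J, L}.

D, E, F, G, H, I, J, L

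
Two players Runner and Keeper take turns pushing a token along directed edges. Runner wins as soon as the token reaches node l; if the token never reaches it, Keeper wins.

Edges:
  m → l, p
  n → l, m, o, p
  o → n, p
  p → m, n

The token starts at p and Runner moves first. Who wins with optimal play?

Keeper

Track states (vertex, player-to-move).
A0 = {(l,Runner), (l,Keeper)}
A1: add {(m,Runner), (n,Runner)}.
A2: add {(p,Keeper)}.
A3: add {(o,Runner)}.
A4 = A3; e.g. (m,Keeper) stays out. (p,Runner) never enters ⇒ Keeper avoids the target.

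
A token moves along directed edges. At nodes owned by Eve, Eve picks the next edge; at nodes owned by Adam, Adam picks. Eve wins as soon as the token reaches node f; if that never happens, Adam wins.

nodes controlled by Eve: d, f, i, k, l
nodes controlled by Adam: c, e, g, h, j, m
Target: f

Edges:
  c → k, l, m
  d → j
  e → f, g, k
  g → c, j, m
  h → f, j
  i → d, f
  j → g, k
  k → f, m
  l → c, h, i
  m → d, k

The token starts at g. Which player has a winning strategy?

A0 = {f}
A1: add {i, k} — i (Eve) has i→f; k (Eve) has k→f.
A2: add {l} — l (Eve) has l→i.
A3 = A2; e.g. c (Adam) can still go to m. Fixed point.
g never enters the attractor, so Adam can avoid the target forever.

Adam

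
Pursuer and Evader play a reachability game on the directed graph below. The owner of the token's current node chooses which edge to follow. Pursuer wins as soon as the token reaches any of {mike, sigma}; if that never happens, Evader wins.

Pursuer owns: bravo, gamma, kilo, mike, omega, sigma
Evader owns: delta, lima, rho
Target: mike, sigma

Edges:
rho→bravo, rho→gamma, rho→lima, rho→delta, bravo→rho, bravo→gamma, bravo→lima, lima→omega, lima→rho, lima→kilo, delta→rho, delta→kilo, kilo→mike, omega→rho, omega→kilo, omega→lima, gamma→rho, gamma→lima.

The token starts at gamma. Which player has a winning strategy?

A0 = {mike, sigma}
A1: add {kilo} — kilo (Pursuer) has kilo→mike.
A2: add {omega} — omega (Pursuer) has omega→kilo.
A3 = A2; e.g. rho (Evader) can still go to bravo. Fixed point.
gamma never enters the attractor, so Evader can avoid the target forever.

Evader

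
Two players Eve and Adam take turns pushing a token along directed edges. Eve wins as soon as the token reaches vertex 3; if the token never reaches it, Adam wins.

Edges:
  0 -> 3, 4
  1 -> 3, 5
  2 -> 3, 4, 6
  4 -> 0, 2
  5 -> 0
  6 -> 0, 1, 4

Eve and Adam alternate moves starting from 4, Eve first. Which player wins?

Track states (vertex, player-to-move).
A0 = {(3,Eve), (3,Adam)}
A1: add {(0,Eve), (1,Eve), (2,Eve)}.
A2: add {(4,Adam), (5,Adam)}.
A3: add {(6,Eve)}.
A4 = A3; e.g. (0,Adam) stays out. (4,Eve) never enters ⇒ Adam avoids the target.

Adam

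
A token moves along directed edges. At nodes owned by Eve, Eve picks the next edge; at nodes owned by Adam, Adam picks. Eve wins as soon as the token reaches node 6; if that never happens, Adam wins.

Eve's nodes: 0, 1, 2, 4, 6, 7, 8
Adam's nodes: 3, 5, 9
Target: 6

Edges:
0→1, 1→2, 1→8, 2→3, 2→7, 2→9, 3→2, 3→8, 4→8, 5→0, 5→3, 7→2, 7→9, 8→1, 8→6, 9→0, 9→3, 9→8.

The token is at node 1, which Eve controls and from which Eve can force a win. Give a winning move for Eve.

8

A0 = {6}
A1: add {8} — 8 (Eve) has 8→6.
A2: add {1, 4} — 1 (Eve) has 1→8; 4 (Eve) has 4→8.
A3: add {0} — 0 (Eve) has 0→1.
A4 = A3; e.g. 2 (Eve) has no edge into A3. Fixed point.
From 1, successor 8 is in the attractor (rank 1); the other successor 2 is not.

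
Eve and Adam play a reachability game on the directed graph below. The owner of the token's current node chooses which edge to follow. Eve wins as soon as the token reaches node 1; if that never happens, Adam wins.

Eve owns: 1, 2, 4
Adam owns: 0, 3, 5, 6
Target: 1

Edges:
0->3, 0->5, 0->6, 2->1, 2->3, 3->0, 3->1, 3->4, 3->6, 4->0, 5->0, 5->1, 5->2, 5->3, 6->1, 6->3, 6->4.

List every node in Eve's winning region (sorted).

A0 = {1}
A1: add {2} — 2 (Eve) has 2→1.
A2 = A1; e.g. 0 (Adam) can still go to 3. Fixed point.
Eve's winning region = {1, 2}.

1, 2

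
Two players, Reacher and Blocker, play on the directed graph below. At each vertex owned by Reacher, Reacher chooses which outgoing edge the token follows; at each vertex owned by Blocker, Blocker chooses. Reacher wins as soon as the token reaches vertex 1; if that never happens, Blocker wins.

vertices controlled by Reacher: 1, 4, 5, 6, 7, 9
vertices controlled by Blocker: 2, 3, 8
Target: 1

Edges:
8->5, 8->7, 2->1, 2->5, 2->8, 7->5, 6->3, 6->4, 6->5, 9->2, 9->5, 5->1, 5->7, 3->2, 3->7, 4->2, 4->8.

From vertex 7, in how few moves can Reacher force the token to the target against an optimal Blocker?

2

A0 = {1}
A1: add {5} — 5 (Reacher) has 5→1.
A2: add {6, 7, 9} — 6 (Reacher) has 6→5; 7 (Reacher) has 7→5; 9 (Reacher) has 9→5.
7 enters the attractor at level 2, so Reacher can force the target in 2 moves from there.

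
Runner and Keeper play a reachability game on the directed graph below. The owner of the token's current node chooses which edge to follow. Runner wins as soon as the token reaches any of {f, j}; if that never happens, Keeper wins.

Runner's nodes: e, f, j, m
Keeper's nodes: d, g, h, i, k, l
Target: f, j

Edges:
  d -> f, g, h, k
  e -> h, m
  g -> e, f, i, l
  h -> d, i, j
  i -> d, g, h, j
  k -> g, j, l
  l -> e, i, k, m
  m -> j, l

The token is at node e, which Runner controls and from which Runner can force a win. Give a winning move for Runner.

A0 = {f, j}
A1: add {m} — m (Runner) has m→j.
A2: add {e} — e (Runner) has e→m.
A3 = A2; e.g. d (Keeper) can still go to g. Fixed point.
From e, successor m is in the attractor (rank 1); the other successor h is not.

m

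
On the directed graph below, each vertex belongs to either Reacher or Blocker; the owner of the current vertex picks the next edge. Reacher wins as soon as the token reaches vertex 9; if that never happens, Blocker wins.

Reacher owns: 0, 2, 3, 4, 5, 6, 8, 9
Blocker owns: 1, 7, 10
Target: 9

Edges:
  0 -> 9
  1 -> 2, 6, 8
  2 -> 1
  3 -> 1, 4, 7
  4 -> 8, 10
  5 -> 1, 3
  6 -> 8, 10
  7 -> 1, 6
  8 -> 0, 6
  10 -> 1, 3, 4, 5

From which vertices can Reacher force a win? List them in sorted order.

A0 = {9}
A1: add {0} — 0 (Reacher) has 0→9.
A2: add {8} — 8 (Reacher) has 8→0.
A3: add {4, 6} — 4 (Reacher) has 4→8; 6 (Reacher) has 6→8.
A4: add {3} — 3 (Reacher) has 3→4.
A5: add {5} — 5 (Reacher) has 5→3.
A6 = A5; e.g. 1 (Blocker) can still go to 2. Fixed point.
Reacher's winning region = {0, 3, 4, 5, 6, 8, 9}.

0, 3, 4, 5, 6, 8, 9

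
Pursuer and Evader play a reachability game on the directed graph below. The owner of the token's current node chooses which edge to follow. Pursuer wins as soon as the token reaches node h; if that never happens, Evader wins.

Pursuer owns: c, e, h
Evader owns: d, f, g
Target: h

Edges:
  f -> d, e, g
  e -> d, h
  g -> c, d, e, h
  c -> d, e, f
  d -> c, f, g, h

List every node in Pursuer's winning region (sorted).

A0 = {h}
A1: add {e} — e (Pursuer) has e→h.
A2: add {c} — c (Pursuer) has c→e.
A3 = A2; e.g. d (Evader) can still go to f. Fixed point.
Pursuer's winning region = {c, e, h}.

c, e, h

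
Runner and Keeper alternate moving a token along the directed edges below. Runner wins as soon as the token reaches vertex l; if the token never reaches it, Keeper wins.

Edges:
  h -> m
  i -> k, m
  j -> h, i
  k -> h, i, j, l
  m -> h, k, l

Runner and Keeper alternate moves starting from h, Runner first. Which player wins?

Track states (vertex, player-to-move).
A0 = {(l,Runner), (l,Keeper)}
A1: add {(k,Runner), (m,Runner)}.
A2: add {(h,Keeper), (i,Keeper)}.
A3: add {(j,Runner)}.
A4 = A3; e.g. (h,Runner) stays out. (h,Runner) never enters ⇒ Keeper avoids the target.

Keeper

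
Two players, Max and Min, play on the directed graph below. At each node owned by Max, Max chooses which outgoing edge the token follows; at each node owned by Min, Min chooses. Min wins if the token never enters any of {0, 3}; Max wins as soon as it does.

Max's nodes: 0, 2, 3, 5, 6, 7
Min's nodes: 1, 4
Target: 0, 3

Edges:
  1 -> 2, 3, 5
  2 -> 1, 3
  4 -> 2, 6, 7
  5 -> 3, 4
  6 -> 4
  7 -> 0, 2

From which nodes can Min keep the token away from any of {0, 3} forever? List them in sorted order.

A0 = {0, 3}
A1: add {2, 5, 7} — 2 (Max) has 2→3; 5 (Max) has 5→3; 7 (Max) has 7→0.
A2: add {1} — 1 (Min): all of {2, 3, 5} already in.
A3 = A2; e.g. 4 (Min) can still go to 6. Fixed point.
Max's attractor = {0, 1, 2, 3, 5, 7}; Min avoids the target exactly from the complement.

4, 6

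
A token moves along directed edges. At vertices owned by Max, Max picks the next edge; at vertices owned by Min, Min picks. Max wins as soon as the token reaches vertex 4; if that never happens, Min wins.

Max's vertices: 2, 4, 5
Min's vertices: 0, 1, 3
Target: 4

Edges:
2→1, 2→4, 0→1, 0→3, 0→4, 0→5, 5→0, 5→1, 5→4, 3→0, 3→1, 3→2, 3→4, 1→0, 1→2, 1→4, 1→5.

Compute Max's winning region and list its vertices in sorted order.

2, 4, 5

A0 = {4}
A1: add {2, 5} — 2 (Max) has 2→4; 5 (Max) has 5→4.
A2 = A1; e.g. 0 (Min) can still go to 1. Fixed point.
Max's winning region = {2, 4, 5}.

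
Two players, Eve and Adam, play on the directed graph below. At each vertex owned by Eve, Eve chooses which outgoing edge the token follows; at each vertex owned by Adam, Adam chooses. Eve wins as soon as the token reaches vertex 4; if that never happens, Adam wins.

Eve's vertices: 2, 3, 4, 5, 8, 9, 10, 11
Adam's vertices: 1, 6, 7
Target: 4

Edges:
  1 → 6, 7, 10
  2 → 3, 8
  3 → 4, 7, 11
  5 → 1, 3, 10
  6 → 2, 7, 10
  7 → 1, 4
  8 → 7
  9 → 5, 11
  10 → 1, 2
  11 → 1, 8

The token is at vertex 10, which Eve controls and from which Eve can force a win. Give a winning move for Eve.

A0 = {4}
A1: add {3} — 3 (Eve) has 3→4.
A2: add {2, 5} — 2 (Eve) has 2→3; 5 (Eve) has 5→3.
A3: add {9, 10} — 9 (Eve) has 9→5; 10 (Eve) has 10→2.
A4 = A3; e.g. 1 (Adam) can still go to 6. Fixed point.
From 10, successor 2 is in the attractor (rank 2); the other successor 1 is not.

2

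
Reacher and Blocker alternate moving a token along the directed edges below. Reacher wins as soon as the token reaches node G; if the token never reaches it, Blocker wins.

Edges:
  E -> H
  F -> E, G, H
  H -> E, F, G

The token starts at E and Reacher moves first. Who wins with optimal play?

Track states (vertex, player-to-move).
A0 = {(G,Reacher), (G,Blocker)}
A1: add {(F,Reacher), (H,Reacher)}.
A2: add {(E,Blocker)}.
A3 = A2; e.g. (E,Reacher) stays out. (E,Reacher) never enters ⇒ Blocker avoids the target.

Blocker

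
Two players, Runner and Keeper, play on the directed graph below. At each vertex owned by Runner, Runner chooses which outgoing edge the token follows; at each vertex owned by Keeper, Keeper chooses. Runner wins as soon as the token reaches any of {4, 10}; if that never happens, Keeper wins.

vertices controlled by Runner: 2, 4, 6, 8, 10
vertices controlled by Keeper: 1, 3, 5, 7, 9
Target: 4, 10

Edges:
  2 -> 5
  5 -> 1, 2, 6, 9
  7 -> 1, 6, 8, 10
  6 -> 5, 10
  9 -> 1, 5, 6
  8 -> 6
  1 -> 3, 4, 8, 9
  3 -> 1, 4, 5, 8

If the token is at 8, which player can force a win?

A0 = {4, 10}
A1: add {6} — 6 (Runner) has 6→10.
A2: add {8} — 8 (Runner) has 8→6.
A3 = A2; e.g. 1 (Keeper) can still go to 3. Fixed point.
8 ∈ A2, so Runner can force the target.

Runner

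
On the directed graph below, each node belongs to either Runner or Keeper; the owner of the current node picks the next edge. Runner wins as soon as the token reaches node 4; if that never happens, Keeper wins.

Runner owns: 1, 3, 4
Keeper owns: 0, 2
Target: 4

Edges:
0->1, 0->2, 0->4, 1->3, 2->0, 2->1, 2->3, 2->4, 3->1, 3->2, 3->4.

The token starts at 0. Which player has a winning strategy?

A0 = {4}
A1: add {3} — 3 (Runner) has 3→4.
A2: add {1} — 1 (Runner) has 1→3.
A3 = A2; e.g. 0 (Keeper) can still go to 2. Fixed point.
0 never enters the attractor, so Keeper can avoid the target forever.

Keeper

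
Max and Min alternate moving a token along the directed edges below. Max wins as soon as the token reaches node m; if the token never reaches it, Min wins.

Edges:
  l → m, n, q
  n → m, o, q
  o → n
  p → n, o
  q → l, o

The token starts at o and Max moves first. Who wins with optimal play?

Track states (vertex, player-to-move).
A0 = {(m,Max), (m,Min)}
A1: add {(l,Max), (n,Max)}.
A2: add {(o,Min)}.
A3: add {(p,Max), (q,Max)}.
A4: add {(l,Min)}.
A5 = A4; e.g. (n,Min) stays out. (o,Max) never enters ⇒ Min avoids the target.

Min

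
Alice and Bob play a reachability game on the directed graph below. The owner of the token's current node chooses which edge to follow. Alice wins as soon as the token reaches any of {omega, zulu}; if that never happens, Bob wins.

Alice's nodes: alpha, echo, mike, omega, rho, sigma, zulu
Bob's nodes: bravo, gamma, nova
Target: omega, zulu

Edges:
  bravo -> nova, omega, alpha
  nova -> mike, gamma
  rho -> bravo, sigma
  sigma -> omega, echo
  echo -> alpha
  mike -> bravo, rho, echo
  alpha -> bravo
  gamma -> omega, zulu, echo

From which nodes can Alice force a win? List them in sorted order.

A0 = {omega, zulu}
A1: add {sigma} — sigma (Alice) has sigma→omega.
A2: add {rho} — rho (Alice) has rho→sigma.
A3: add {mike} — mike (Alice) has mike→rho.
A4 = A3; e.g. bravo (Bob) can still go to nova. Fixed point.
Alice's winning region = {mike, omega, rho, sigma, zulu}.

mike, omega, rho, sigma, zulu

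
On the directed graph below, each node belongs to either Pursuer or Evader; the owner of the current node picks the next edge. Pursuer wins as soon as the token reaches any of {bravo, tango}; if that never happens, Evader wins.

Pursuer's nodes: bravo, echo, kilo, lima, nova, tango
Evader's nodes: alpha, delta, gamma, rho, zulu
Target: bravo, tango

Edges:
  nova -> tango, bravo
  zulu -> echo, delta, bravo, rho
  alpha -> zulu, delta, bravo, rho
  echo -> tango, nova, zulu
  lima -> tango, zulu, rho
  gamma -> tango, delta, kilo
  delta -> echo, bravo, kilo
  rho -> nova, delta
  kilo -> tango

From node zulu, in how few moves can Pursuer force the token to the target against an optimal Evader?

4

A0 = {bravo, tango}
A1: add {echo, kilo, lima, nova} — nova (Pursuer) has nova→tango; echo (Pursuer) has echo→tango; lima (Pursuer) has lima→tango; kilo (Pursuer) has kilo→tango.
A2: add {delta} — delta (Evader): all of {echo, bravo, kilo} already in.
A3: add {gamma, rho} — gamma (Evader): all of {tango, delta, kilo} already in; rho (Evader): all of {nova, delta} already in.
A4: add {zulu} — zulu (Evader): all of {echo, delta, bravo, rho} already in.
zulu enters the attractor at level 4, so Pursuer can force the target in 4 moves from there.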